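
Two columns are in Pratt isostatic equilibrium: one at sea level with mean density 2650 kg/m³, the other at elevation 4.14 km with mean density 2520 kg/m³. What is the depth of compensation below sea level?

80.3 km

ρ_ref D = ρ (D + h) → D (ρ_ref − ρ) = ρ h.
D = ρ h/(ρ_ref − ρ) = 2520 × 4.14 km/(2650 − 2520) = 80.3 km.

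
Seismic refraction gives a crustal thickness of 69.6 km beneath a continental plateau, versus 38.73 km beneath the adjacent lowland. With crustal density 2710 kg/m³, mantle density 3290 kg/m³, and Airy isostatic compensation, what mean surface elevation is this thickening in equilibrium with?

Excess crust Δ = 69.6 km − 38.73 km = 30.87 km, split between elevation h and root r with h + r = Δ.
Airy balance ρ_c h = (ρ_m − ρ_c) r gives r = h ρ_c/(ρ_m − ρ_c), so h (1 + ρ_c/(ρ_m − ρ_c)) = Δ, i.e. h = Δ (ρ_m − ρ_c)/ρ_m.
h = 30.87 km × 580/3290 = 5.44 km.

5.44 km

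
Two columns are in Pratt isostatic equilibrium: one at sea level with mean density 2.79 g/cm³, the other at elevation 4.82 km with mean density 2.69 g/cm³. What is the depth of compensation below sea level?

130 km

ρ_ref D = ρ (D + h) → D (ρ_ref − ρ) = ρ h.
D = ρ h/(ρ_ref − ρ) = 2.69 × 4.82 km/(2.79 − 2.69) = 130 km.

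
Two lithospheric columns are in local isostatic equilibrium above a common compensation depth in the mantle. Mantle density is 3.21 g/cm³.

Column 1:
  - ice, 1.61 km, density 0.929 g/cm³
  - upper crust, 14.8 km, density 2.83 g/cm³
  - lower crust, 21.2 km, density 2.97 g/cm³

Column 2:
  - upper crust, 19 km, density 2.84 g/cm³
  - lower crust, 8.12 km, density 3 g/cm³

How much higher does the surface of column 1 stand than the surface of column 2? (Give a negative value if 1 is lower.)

For any compensation level in the mantle, the mantle terms cancel and isostasy reduces to e = (Σt_1 − Σt_2) − (Σ(ρt)_1 − Σ(ρt)_2) / ρ_m.
Σt_1 = 37.61 km; Σt_2 = 27.12 km; Σ(ρt)_1 = 106.34369; Σ(ρt)_2 = 78.32 (in km·g/cm³).
e = (37.61 − 27.12) − (106.34369 − 78.32) / 3.21 = 1.76 km.

1.76 km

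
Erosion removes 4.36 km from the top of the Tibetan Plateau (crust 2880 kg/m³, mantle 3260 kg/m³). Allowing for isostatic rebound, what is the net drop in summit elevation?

0.508 km

Rebound u = e ρ_c/ρ_m = 4.36 km × 2880/3260 = 3.852 km.
Net surface drop = e − u = 4.36 km − 3.852 km = e (ρ_m − ρ_c)/ρ_m = 0.508 km.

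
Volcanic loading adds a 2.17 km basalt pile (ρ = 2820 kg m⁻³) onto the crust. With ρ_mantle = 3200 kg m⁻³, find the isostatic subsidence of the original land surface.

1.91 km

Subaerial loading: s = t ρ_load / ρ_m.
s = 2.17 km × 2820/3200 = 1.91 km.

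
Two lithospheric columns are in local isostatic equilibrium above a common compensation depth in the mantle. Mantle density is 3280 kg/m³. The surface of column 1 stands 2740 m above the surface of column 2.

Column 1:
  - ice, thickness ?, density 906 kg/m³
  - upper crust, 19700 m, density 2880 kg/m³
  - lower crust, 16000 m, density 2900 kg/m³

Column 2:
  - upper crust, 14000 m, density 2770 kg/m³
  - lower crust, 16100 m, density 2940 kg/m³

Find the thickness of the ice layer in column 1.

3220 m

Take the compensation level at the base of the deeper column (depth z_c below the surface of column 1) and equate Σ ρ_i t_i down to z_c; mantle fills any gap and the z_c terms cancel.
Column 1: x×906 + 19700×2880 + 16000×2900 + (z_c − 35700 − x)×3280
Column 2: 2740×0 + 14000×2770 + 16100×2940 + (z_c − 2740 − 30100)×3280
The z_c×3280 term appears on both sides and cancels. Collect the known terms of each column as K = Σ(ρt)_known − 3280 × (depth of known layers): K_1 = 103136000 − 3280×35700 = −13960000; K_2 = 86114000 − 3280×(2740 + 30100) = −21601200.
Balance: K_1 − x×(3280 − 906) = K_2, so x = (K_1 − K_2)/(3280 − 906) = 7641200/2374 = 3220 m.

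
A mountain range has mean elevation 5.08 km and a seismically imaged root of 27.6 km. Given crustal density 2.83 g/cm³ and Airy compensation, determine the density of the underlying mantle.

Airy balance: ρ_c h = (ρ_m − ρ_c) r → ρ_m = ρ_c (1 + h/r).
ρ_m = 2.83 × (1 + 5.08 km/27.6 km) = 3.35 g/cm³.

3.35 g/cm³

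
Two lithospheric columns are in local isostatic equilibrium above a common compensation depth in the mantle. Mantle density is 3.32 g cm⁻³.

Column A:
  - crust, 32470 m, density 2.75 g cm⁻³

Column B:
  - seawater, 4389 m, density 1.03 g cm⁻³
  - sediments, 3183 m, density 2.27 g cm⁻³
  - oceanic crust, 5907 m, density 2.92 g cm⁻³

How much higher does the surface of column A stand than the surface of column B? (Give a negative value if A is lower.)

For any compensation level in the mantle, the mantle terms cancel and isostasy reduces to e = (Σt_A − Σt_B) − (Σ(ρt)_A − Σ(ρt)_B) / ρ_m.
Σt_A = 32470 m; Σt_B = 13479 m; Σ(ρt)_A = 89292.5; Σ(ρt)_B = 28994.52 (in m·g cm⁻³).
e = (32470 − 13479) − (89292.5 − 28994.52) / 3.32 = 829 m.

829 m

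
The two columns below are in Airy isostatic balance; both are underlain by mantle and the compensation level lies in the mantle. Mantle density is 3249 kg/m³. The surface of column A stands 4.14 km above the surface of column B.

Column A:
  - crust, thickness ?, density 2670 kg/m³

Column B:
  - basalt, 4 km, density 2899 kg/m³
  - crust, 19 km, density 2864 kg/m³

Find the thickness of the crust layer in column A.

Take the compensation level at the base of the deeper column (depth z_c below the surface of column A) and equate Σ ρ_i t_i down to z_c; mantle fills any gap and the z_c terms cancel.
Column A: x×2670 + (z_c − 0 − x)×3249
Column B: 4.14×0 + 4×2899 + 19×2864 + (z_c − 4.14 − 23)×3249
The z_c×3249 term appears on both sides and cancels. Collect the known terms of each column as K = Σ(ρt)_known − 3249 × (depth of known layers): K_A = 0 − 3249×0 = 0; K_B = 66012 − 3249×(4.14 + 23) = −22165.86.
Balance: K_A − x×(3249 − 2670) = K_B, so x = (K_A − K_B)/(3249 − 2670) = 22165.9/579 = 38.3 km.

38.3 km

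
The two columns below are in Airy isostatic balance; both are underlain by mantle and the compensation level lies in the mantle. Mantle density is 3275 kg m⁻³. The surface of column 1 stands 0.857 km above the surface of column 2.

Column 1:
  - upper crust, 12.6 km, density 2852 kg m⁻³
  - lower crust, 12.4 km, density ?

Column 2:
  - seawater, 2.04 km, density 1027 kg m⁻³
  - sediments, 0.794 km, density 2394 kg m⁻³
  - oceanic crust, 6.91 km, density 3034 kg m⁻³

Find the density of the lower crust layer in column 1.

Take the compensation level at the base of the deeper column (depth z_c below the surface of column 1) and equate Σ ρ_i t_i down to z_c; mantle fills any gap and the z_c terms cancel.
Column 1: 12.6×2852 + 12.4×ρ + (z_c − 25)×3275
Column 2: 0.857×0 + 2.04×1027 + 0.794×2394 + 6.91×3034 + (z_c − 0.857 − 9.744)×3275
The z_c×3275 term appears on both sides and cancels. Collect the known terms of each column as K = Σ(ρt)_known − 3275 × (depth of known layers): K_1 = 35935.2 − 3275×25 = −45939.8; K_2 = 24960.856 − 3275×(0.857 + 9.744) = −9757.419.
Balance: K_1 + 12.4×ρ = K_2, so ρ = (K_2 − K_1)/12.4 = 36182.4/12.4 = 2920 kg m⁻³.

2920 kg m⁻³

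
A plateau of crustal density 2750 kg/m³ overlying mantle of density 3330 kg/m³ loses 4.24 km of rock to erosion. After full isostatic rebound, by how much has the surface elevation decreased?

Rebound u = e ρ_c/ρ_m = 4.24 km × 2750/3330 = 3.502 km.
Net surface drop = e − u = 4.24 km − 3.502 km = e (ρ_m − ρ_c)/ρ_m = 0.738 km.

0.738 km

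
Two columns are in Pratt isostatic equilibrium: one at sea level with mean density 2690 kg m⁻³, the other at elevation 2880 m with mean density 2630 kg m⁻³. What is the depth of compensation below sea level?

ρ_ref D = ρ (D + h) → D (ρ_ref − ρ) = ρ h.
D = ρ h/(ρ_ref − ρ) = 2630 × 2880 m/(2690 − 2630) = 126000 m.

126000 m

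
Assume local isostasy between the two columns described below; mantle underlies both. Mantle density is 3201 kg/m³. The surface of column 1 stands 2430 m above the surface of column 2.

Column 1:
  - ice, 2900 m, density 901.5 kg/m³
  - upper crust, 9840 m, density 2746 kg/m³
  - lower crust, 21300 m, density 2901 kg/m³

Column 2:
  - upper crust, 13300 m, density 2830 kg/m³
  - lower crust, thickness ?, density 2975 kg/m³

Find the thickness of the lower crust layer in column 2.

Take the compensation level at the base of the deeper column (depth z_c below the surface of column 1) and equate Σ ρ_i t_i down to z_c; mantle fills any gap and the z_c terms cancel.
Column 1: 2900×901.5 + 9840×2746 + 21300×2901 + (z_c − 34040)×3201
Column 2: 2430×0 + 13300×2830 + x×2975 + (z_c − 2430 − 13300 − x)×3201
The z_c×3201 term appears on both sides and cancels. Collect the known terms of each column as K = Σ(ρt)_known − 3201 × (depth of known layers): K_1 = 91426290 − 3201×34040 = −17535750; K_2 = 37639000 − 3201×(2430 + 13300) = −12712730.
Balance: K_1 = K_2 − x×(3201 − 2975), so x = (K_2 − K_1)/(3201 − 2975) = 4823020/226 = 21300 m.

21300 m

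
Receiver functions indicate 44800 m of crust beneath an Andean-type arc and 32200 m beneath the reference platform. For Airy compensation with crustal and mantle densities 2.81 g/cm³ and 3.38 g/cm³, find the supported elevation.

Excess crust Δ = 44800 m − 32200 m = 12600 m, split between elevation h and root r with h + r = Δ.
Airy balance ρ_c h = (ρ_m − ρ_c) r gives r = h ρ_c/(ρ_m − ρ_c), so h (1 + ρ_c/(ρ_m − ρ_c)) = Δ, i.e. h = Δ (ρ_m − ρ_c)/ρ_m.
h = 12600 m × 0.57/3.38 = 2120 m.

2120 m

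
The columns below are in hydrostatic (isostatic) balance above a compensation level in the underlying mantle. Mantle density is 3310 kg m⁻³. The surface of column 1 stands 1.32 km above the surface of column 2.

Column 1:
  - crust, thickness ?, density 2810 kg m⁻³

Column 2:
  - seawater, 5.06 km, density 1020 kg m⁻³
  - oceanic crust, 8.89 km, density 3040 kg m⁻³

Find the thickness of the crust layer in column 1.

Take the compensation level at the base of the deeper column (depth z_c below the surface of column 1) and equate Σ ρ_i t_i down to z_c; mantle fills any gap and the z_c terms cancel.
Column 1: x×2810 + (z_c − 0 − x)×3310
Column 2: 1.32×0 + 5.06×1020 + 8.89×3040 + (z_c − 1.32 − 13.95)×3310
The z_c×3310 term appears on both sides and cancels. Collect the known terms of each column as K = Σ(ρt)_known − 3310 × (depth of known layers): K_1 = 0 − 3310×0 = 0; K_2 = 32186.8 − 3310×(1.32 + 13.95) = −18356.9.
Balance: K_1 − x×(3310 − 2810) = K_2, so x = (K_1 − K_2)/(3310 − 2810) = 18356.9/500 = 36.7 km.

36.7 km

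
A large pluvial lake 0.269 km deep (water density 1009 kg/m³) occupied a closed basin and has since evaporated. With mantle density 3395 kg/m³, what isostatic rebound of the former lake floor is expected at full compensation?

u = d ρ_w/ρ_m = 0.269 km × 1009/3395 = 0.0799 km.

0.0799 km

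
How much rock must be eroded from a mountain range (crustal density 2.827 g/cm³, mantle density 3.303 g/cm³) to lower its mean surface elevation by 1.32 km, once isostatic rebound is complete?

9.16 km

Net drop Δ = e − u = e − e ρ_c/ρ_m = e (ρ_m − ρ_c)/ρ_m.
e = Δ ρ_m/(ρ_m − ρ_c) = 1.32 km × 3.303/0.476 = 9.16 km.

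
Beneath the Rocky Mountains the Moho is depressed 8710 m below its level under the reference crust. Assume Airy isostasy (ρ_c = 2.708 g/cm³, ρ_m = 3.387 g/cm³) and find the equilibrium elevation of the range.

In Airy isostatic equilibrium: ρ_c h = (ρ_m − ρ_c) r.
h = r (ρ_m − ρ_c) / ρ_c = 8710 m × (3.387 − 2.708) / 2.708 = 2180 m.

2180 m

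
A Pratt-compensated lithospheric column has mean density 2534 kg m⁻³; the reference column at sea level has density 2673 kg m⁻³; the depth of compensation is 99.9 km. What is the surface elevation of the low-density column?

ρ_ref D = ρ (D + h) → h = D (ρ_ref − ρ)/ρ.
h = 99.9 km × (2673 − 2534)/2534 = 5.48 km.

5.48 km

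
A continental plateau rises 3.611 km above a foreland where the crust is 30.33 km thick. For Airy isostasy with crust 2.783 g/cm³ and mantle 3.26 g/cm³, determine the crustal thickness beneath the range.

55 km

Root depth r = h ρ_c / (ρ_m − ρ_c) = 3.611 km × 2.783 / 0.477 = 21.07 km.
Total thickness = T + h + r = 30.33 km + 3.611 km + 21.07 km = 55 km.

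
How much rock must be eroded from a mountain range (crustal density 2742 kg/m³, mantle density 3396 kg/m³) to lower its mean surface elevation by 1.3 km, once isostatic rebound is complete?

Net drop Δ = e − u = e − e ρ_c/ρ_m = e (ρ_m − ρ_c)/ρ_m.
e = Δ ρ_m/(ρ_m − ρ_c) = 1.3 km × 3396/654 = 6.75 km.

6.75 km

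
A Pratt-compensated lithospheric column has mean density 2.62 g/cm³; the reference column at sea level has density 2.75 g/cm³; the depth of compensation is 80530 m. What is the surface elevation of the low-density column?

ρ_ref D = ρ (D + h) → h = D (ρ_ref − ρ)/ρ.
h = 80530 m × (2.75 − 2.62)/2.62 = 4000 m.

4000 m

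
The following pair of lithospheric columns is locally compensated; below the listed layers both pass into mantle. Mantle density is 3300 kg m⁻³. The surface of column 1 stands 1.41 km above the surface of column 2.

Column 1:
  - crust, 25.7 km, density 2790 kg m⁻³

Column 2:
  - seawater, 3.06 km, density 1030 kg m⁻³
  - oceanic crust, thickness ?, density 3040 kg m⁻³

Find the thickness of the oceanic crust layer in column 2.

Take the compensation level at the base of the deeper column (depth z_c below the surface of column 1) and equate Σ ρ_i t_i down to z_c; mantle fills any gap and the z_c terms cancel.
Column 1: 25.7×2790 + (z_c − 25.7)×3300
Column 2: 1.41×0 + 3.06×1030 + x×3040 + (z_c − 1.41 − 3.06 − x)×3300
The z_c×3300 term appears on both sides and cancels. Collect the known terms of each column as K = Σ(ρt)_known − 3300 × (depth of known layers): K_1 = 71703 − 3300×25.7 = −13107; K_2 = 3151.8 − 3300×(1.41 + 3.06) = −11599.2.
Balance: K_1 = K_2 − x×(3300 − 3040), so x = (K_2 − K_1)/(3300 − 3040) = 1507.8/260 = 5.8 km.

5.8 km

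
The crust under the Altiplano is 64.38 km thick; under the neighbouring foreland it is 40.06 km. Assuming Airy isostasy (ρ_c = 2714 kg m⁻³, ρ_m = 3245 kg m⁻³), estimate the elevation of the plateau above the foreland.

Excess crust Δ = 64.38 km − 40.06 km = 24.32 km, split between elevation h and root r with h + r = Δ.
Airy balance ρ_c h = (ρ_m − ρ_c) r gives r = h ρ_c/(ρ_m − ρ_c), so h (1 + ρ_c/(ρ_m − ρ_c)) = Δ, i.e. h = Δ (ρ_m − ρ_c)/ρ_m.
h = 24.32 km × 531/3245 = 3.98 km.

3.98 km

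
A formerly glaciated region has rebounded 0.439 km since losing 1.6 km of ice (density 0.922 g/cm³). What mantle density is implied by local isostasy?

ρ_m = ρ_ice t / u = 0.922 × 1.6 km/0.439 km = 3.36 g/cm³.

3.36 g/cm³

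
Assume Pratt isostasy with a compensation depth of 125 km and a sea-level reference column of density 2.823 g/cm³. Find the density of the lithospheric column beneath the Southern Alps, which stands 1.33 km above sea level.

2.79 g/cm³

Pratt balance: ρ_ref D = ρ (D + h).
ρ = ρ_ref D/(D + h) = 2.823 × 125 km/(125 km + 1.33 km) = 2.79 g/cm³.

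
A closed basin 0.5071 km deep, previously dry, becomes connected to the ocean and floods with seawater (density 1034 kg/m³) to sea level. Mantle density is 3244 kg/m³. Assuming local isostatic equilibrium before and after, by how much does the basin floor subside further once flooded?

After flooding the water column is d + s deep. Its weight must equal the weight of mantle displaced by the extra subsidence s: (d + s) ρ_w = s ρ_m.
s = d ρ_w / (ρ_m − ρ_w) = 0.5071 km × 1034/(3244 − 1034) = 0.237 km.

0.237 km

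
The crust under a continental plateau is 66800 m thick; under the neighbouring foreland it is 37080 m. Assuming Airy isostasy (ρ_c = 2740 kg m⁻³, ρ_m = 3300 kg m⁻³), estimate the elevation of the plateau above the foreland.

5040 m

Excess crust Δ = 66800 m − 37080 m = 29720 m, split between elevation h and root r with h + r = Δ.
Airy balance ρ_c h = (ρ_m − ρ_c) r gives r = h ρ_c/(ρ_m − ρ_c), so h (1 + ρ_c/(ρ_m − ρ_c)) = Δ, i.e. h = Δ (ρ_m − ρ_c)/ρ_m.
h = 29720 m × 560/3300 = 5040 m.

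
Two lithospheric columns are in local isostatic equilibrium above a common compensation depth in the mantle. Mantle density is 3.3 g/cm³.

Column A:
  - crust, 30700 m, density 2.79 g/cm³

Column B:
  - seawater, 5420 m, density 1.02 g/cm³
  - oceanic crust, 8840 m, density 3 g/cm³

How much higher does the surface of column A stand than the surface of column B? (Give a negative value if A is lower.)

For any compensation level in the mantle, the mantle terms cancel and isostasy reduces to e = (Σt_A − Σt_B) − (Σ(ρt)_A − Σ(ρt)_B) / ρ_m.
Σt_A = 30700 m; Σt_B = 14260 m; Σ(ρt)_A = 85653; Σ(ρt)_B = 32048.4 (in m·g/cm³).
e = (30700 − 14260) − (85653 − 32048.4) / 3.3 = 196 m.

196 m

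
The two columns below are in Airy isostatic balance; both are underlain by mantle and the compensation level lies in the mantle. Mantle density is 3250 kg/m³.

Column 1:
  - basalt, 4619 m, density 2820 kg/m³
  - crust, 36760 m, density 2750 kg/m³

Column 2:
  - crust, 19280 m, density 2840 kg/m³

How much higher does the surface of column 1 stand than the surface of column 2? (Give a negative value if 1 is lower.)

For any compensation level in the mantle, the mantle terms cancel and isostasy reduces to e = (Σt_1 − Σt_2) − (Σ(ρt)_1 − Σ(ρt)_2) / ρ_m.
Σt_1 = 41379 m; Σt_2 = 19280 m; Σ(ρt)_1 = 114115580; Σ(ρt)_2 = 54755200 (in m·kg/m³).
e = (41379 − 19280) − (114115580 − 54755200) / 3250 = 3830 m.

3830 m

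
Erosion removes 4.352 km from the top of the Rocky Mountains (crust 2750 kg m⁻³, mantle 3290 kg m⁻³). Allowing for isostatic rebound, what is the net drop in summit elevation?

0.714 km

Rebound u = e ρ_c/ρ_m = 4.352 km × 2750/3290 = 3.638 km.
Net surface drop = e − u = 4.352 km − 3.638 km = e (ρ_m − ρ_c)/ρ_m = 0.714 km.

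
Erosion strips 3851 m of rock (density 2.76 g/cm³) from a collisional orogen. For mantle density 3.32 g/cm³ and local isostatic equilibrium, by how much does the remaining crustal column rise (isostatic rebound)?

Unloading: uplift u = e ρ_c/ρ_m = 3851 m × 2.76/3.32 = 3200 m.

3200 m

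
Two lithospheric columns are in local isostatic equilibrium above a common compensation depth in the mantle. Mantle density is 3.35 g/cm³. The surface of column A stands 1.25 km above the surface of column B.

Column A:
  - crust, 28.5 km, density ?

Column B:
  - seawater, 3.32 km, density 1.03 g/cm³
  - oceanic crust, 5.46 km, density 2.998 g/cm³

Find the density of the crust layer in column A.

2.87 g/cm³

Take the compensation level at the base of the deeper column (depth z_c below the surface of column A) and equate Σ ρ_i t_i down to z_c; mantle fills any gap and the z_c terms cancel.
Column A: 28.5×ρ + (z_c − 28.5)×3.35
Column B: 1.25×0 + 3.32×1.03 + 5.46×2.998 + (z_c − 1.25 − 8.78)×3.35
The z_c×3.35 term appears on both sides and cancels. Collect the known terms of each column as K = Σ(ρt)_known − 3.35 × (depth of known layers): K_A = 0 − 3.35×28.5 = −95.475; K_B = 19.78868 − 3.35×(1.25 + 8.78) = −13.81182.
Balance: K_A + 28.5×ρ = K_B, so ρ = (K_B − K_A)/28.5 = 81.6632/28.5 = 2.87 g/cm³.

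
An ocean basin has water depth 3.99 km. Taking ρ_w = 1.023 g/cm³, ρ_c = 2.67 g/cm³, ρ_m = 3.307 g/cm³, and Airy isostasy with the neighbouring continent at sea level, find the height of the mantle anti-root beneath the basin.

Balancing pressure at the compensation depth: replacing crust with seawater at the top is compensated by replacing crust with mantle at the base: d (ρ_c − ρ_w) = a (ρ_m − ρ_c).
a = d (ρ_c − ρ_w)/(ρ_m − ρ_c) = 3.99 km × 1.647/0.637 = 10.3 km.

10.3 km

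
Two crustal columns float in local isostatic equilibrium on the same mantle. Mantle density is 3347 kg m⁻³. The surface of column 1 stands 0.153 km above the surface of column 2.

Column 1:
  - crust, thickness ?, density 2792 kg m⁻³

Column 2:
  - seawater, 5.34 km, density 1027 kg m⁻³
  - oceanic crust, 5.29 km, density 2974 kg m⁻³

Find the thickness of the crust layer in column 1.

26.8 km

Take the compensation level at the base of the deeper column (depth z_c below the surface of column 1) and equate Σ ρ_i t_i down to z_c; mantle fills any gap and the z_c terms cancel.
Column 1: x×2792 + (z_c − 0 − x)×3347
Column 2: 0.153×0 + 5.34×1027 + 5.29×2974 + (z_c − 0.153 − 10.63)×3347
The z_c×3347 term appears on both sides and cancels. Collect the known terms of each column as K = Σ(ρt)_known − 3347 × (depth of known layers): K_1 = 0 − 3347×0 = 0; K_2 = 21216.64 − 3347×(0.153 + 10.63) = −14874.061.
Balance: K_1 − x×(3347 − 2792) = K_2, so x = (K_1 − K_2)/(3347 − 2792) = 14874.1/555 = 26.8 km.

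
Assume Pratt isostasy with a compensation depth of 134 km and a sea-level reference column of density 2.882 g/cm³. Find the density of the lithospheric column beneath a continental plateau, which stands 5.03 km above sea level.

Pratt balance: ρ_ref D = ρ (D + h).
ρ = ρ_ref D/(D + h) = 2.882 × 134 km/(134 km + 5.03 km) = 2.78 g/cm³.

2.78 g/cm³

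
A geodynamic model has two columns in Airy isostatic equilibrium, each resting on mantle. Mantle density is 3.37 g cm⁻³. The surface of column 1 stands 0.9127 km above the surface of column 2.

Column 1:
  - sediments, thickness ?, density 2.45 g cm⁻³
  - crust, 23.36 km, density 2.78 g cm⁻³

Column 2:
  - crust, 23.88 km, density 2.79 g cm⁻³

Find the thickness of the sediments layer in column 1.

3.42 km

Take the compensation level at the base of the deeper column (depth z_c below the surface of column 1) and equate Σ ρ_i t_i down to z_c; mantle fills any gap and the z_c terms cancel.
Column 1: x×2.45 + 23.36×2.78 + (z_c − 23.36 − x)×3.37
Column 2: 0.9127×0 + 23.88×2.79 + (z_c − 0.9127 − 23.88)×3.37
The z_c×3.37 term appears on both sides and cancels. Collect the known terms of each column as K = Σ(ρt)_known − 3.37 × (depth of known layers): K_1 = 64.9408 − 3.37×23.36 = −13.7824; K_2 = 66.6252 − 3.37×(0.9127 + 23.88) = −16.926199.
Balance: K_1 − x×(3.37 − 2.45) = K_2, so x = (K_1 − K_2)/(3.37 − 2.45) = 3.1438/0.92 = 3.42 km.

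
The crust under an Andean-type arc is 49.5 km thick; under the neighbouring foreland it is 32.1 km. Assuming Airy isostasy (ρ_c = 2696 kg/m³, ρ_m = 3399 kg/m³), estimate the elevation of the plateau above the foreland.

Excess crust Δ = 49.5 km − 32.1 km = 17.4 km, split between elevation h and root r with h + r = Δ.
Airy balance ρ_c h = (ρ_m − ρ_c) r gives r = h ρ_c/(ρ_m − ρ_c), so h (1 + ρ_c/(ρ_m − ρ_c)) = Δ, i.e. h = Δ (ρ_m − ρ_c)/ρ_m.
h = 17.4 km × 703/3399 = 3.6 km.

3.6 km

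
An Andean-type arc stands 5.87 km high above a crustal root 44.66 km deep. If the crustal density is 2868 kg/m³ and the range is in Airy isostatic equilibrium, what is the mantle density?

Airy balance: ρ_c h = (ρ_m − ρ_c) r → ρ_m = ρ_c (1 + h/r).
ρ_m = 2868 × (1 + 5.87 km/44.66 km) = 3240 kg/m³.

3240 kg/m³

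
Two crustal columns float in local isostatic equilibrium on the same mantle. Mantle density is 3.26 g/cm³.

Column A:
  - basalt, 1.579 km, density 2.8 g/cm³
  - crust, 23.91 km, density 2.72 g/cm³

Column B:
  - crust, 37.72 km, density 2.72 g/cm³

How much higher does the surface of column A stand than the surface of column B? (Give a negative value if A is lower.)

For any compensation level in the mantle, the mantle terms cancel and isostasy reduces to e = (Σt_A − Σt_B) − (Σ(ρt)_A − Σ(ρt)_B) / ρ_m.
Σt_A = 25.489 km; Σt_B = 37.72 km; Σ(ρt)_A = 69.4564; Σ(ρt)_B = 102.5984 (in km·g/cm³).
e = (25.489 − 37.72) − (69.4564 − 102.5984) / 3.26 = −2.06 km.

−2.06 km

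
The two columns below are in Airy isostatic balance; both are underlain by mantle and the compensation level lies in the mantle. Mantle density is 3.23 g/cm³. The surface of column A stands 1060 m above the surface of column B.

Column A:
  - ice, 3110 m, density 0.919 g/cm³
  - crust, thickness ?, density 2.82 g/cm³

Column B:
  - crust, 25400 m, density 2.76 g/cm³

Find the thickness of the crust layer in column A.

19900 m

Take the compensation level at the base of the deeper column (depth z_c below the surface of column A) and equate Σ ρ_i t_i down to z_c; mantle fills any gap and the z_c terms cancel.
Column A: 3110×0.919 + x×2.82 + (z_c − 3110 − x)×3.23
Column B: 1060×0 + 25400×2.76 + (z_c − 1060 − 25400)×3.23
The z_c×3.23 term appears on both sides and cancels. Collect the known terms of each column as K = Σ(ρt)_known − 3.23 × (depth of known layers): K_A = 2858.09 − 3.23×3110 = −7187.21; K_B = 70104 − 3.23×(1060 + 25400) = −15361.8.
Balance: K_A − x×(3.23 − 2.82) = K_B, so x = (K_A − K_B)/(3.23 − 2.82) = 8174.59/0.41 = 19900 m.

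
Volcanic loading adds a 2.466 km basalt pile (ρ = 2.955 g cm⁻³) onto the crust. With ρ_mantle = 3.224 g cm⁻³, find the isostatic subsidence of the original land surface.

Subaerial loading: s = t ρ_load / ρ_m.
s = 2.466 km × 2.955/3.224 = 2.26 km.

2.26 km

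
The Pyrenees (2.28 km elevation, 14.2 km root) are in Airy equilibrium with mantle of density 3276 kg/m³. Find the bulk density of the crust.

ρ_c h = (ρ_m − ρ_c) r → ρ_c (h + r) = ρ_m r → ρ_c = ρ_m r / (h + r).
ρ_c = 3276 × 14.2 km / (2.28 km + 14.2 km) = 2820 kg/m³.

2820 kg/m³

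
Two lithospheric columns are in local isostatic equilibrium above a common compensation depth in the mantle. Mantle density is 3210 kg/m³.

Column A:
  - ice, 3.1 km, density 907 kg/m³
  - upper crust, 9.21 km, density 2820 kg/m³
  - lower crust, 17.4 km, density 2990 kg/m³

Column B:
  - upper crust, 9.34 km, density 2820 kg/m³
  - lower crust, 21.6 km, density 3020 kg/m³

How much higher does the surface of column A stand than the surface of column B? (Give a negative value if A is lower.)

For any compensation level in the mantle, the mantle terms cancel and isostasy reduces to e = (Σt_A − Σt_B) − (Σ(ρt)_A − Σ(ρt)_B) / ρ_m.
Σt_A = 29.71 km; Σt_B = 30.94 km; Σ(ρt)_A = 80809.9; Σ(ρt)_B = 91570.8 (in km·kg/m³).
e = (29.71 − 30.94) − (80809.9 − 91570.8) / 3210 = 2.12 km.

2.12 km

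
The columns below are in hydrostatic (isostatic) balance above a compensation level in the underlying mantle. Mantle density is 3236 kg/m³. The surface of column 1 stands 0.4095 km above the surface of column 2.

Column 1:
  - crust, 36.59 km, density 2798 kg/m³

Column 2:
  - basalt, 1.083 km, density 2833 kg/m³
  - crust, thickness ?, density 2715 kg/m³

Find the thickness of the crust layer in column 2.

Take the compensation level at the base of the deeper column (depth z_c below the surface of column 1) and equate Σ ρ_i t_i down to z_c; mantle fills any gap and the z_c terms cancel.
Column 1: 36.59×2798 + (z_c − 36.59)×3236
Column 2: 0.4095×0 + 1.083×2833 + x×2715 + (z_c − 0.4095 − 1.083 − x)×3236
The z_c×3236 term appears on both sides and cancels. Collect the known terms of each column as K = Σ(ρt)_known − 3236 × (depth of known layers): K_1 = 102378.82 − 3236×36.59 = −16026.42; K_2 = 3068.139 − 3236×(0.4095 + 1.083) = −1761.591.
Balance: K_1 = K_2 − x×(3236 − 2715), so x = (K_2 − K_1)/(3236 − 2715) = 14264.8/521 = 27.4 km.

27.4 km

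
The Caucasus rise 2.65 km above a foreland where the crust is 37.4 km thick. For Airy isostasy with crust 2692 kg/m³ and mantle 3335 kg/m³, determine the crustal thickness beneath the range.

51.1 km

Root depth r = h ρ_c / (ρ_m − ρ_c) = 2.65 km × 2692 / 643 = 11.09 km.
Total thickness = T + h + r = 37.4 km + 2.65 km + 11.09 km = 51.1 km.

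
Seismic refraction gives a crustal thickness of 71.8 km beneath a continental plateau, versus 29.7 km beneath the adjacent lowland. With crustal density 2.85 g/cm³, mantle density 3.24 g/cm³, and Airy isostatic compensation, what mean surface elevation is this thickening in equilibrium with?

5.07 km

Excess crust Δ = 71.8 km − 29.7 km = 42.1 km, split between elevation h and root r with h + r = Δ.
Airy balance ρ_c h = (ρ_m − ρ_c) r gives r = h ρ_c/(ρ_m − ρ_c), so h (1 + ρ_c/(ρ_m − ρ_c)) = Δ, i.e. h = Δ (ρ_m − ρ_c)/ρ_m.
h = 42.1 km × 0.39/3.24 = 5.07 km.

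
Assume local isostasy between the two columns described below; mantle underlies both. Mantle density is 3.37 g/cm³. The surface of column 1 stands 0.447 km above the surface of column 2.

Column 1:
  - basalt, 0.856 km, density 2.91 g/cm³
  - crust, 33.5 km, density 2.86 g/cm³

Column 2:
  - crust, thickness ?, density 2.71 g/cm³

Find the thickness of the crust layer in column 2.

24.2 km

Take the compensation level at the base of the deeper column (depth z_c below the surface of column 1) and equate Σ ρ_i t_i down to z_c; mantle fills any gap and the z_c terms cancel.
Column 1: 0.856×2.91 + 33.5×2.86 + (z_c − 34.356)×3.37
Column 2: 0.447×0 + x×2.71 + (z_c − 0.447 − 0 − x)×3.37
The z_c×3.37 term appears on both sides and cancels. Collect the known terms of each column as K = Σ(ρt)_known − 3.37 × (depth of known layers): K_1 = 98.30096 − 3.37×34.356 = −17.47876; K_2 = 0 − 3.37×(0.447 + 0) = −1.50639.
Balance: K_1 = K_2 − x×(3.37 − 2.71), so x = (K_2 − K_1)/(3.37 − 2.71) = 15.9724/0.66 = 24.2 km.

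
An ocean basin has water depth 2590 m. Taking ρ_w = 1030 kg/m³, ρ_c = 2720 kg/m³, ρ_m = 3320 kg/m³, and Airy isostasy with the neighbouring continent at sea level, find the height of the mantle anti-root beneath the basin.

7300 m

Balancing pressure at the compensation depth: replacing crust with seawater at the top is compensated by replacing crust with mantle at the base: d (ρ_c − ρ_w) = a (ρ_m − ρ_c).
a = d (ρ_c − ρ_w)/(ρ_m − ρ_c) = 2590 m × 1690/600 = 7300 m.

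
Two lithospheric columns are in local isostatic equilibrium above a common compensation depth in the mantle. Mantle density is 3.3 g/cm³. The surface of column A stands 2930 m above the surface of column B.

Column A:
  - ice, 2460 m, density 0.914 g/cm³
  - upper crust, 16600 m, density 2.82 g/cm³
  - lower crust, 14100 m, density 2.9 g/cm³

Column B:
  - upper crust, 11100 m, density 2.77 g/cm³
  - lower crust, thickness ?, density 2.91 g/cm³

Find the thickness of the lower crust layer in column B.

10100 m

Take the compensation level at the base of the deeper column (depth z_c below the surface of column A) and equate Σ ρ_i t_i down to z_c; mantle fills any gap and the z_c terms cancel.
Column A: 2460×0.914 + 16600×2.82 + 14100×2.9 + (z_c − 33160)×3.3
Column B: 2930×0 + 11100×2.77 + x×2.91 + (z_c − 2930 − 11100 − x)×3.3
The z_c×3.3 term appears on both sides and cancels. Collect the known terms of each column as K = Σ(ρt)_known − 3.3 × (depth of known layers): K_A = 89950.44 − 3.3×33160 = −19477.56; K_B = 30747 − 3.3×(2930 + 11100) = −15552.
Balance: K_A = K_B − x×(3.3 − 2.91), so x = (K_B − K_A)/(3.3 − 2.91) = 3925.56/0.39 = 10100 m.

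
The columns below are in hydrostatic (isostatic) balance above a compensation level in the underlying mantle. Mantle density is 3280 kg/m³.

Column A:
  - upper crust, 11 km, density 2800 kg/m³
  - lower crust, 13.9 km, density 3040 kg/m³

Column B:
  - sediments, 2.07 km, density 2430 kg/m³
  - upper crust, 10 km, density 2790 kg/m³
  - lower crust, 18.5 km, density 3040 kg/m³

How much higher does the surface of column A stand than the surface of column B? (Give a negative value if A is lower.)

−0.757 km

For any compensation level in the mantle, the mantle terms cancel and isostasy reduces to e = (Σt_A − Σt_B) − (Σ(ρt)_A − Σ(ρt)_B) / ρ_m.
Σt_A = 24.9 km; Σt_B = 30.57 km; Σ(ρt)_A = 73056; Σ(ρt)_B = 89170.1 (in km·kg/m³).
e = (24.9 − 30.57) − (73056 − 89170.1) / 3280 = −0.757 km.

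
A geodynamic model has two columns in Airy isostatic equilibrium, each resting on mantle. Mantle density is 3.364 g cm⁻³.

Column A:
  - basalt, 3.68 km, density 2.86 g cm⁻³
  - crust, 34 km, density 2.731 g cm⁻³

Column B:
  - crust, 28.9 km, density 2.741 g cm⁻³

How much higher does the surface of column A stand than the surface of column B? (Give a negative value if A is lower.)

For any compensation level in the mantle, the mantle terms cancel and isostasy reduces to e = (Σt_A − Σt_B) − (Σ(ρt)_A − Σ(ρt)_B) / ρ_m.
Σt_A = 37.68 km; Σt_B = 28.9 km; Σ(ρt)_A = 103.3788; Σ(ρt)_B = 79.2149 (in km·g cm⁻³).
e = (37.68 − 28.9) − (103.3788 − 79.2149) / 3.364 = 1.6 km.

1.6 km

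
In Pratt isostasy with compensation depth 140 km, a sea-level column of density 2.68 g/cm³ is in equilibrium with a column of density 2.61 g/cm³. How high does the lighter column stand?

ρ_ref D = ρ (D + h) → h = D (ρ_ref − ρ)/ρ.
h = 140 km × (2.68 − 2.61)/2.61 = 3.75 km.

3.75 km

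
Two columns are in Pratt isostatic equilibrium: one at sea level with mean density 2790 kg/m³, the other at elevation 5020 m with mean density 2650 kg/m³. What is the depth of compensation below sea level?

95000 m

ρ_ref D = ρ (D + h) → D (ρ_ref − ρ) = ρ h.
D = ρ h/(ρ_ref − ρ) = 2650 × 5020 m/(2790 − 2650) = 95000 m.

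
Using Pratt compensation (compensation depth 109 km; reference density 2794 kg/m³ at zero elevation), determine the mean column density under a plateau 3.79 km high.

2700 kg/m³

Pratt balance: ρ_ref D = ρ (D + h).
ρ = ρ_ref D/(D + h) = 2794 × 109 km/(109 km + 3.79 km) = 2700 kg/m³.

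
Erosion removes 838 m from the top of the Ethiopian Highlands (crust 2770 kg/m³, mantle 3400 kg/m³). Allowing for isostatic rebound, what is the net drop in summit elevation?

Rebound u = e ρ_c/ρ_m = 838 m × 2770/3400 = 682.7 m.
Net surface drop = e − u = 838 m − 682.7 m = e (ρ_m − ρ_c)/ρ_m = 155 m.

155 m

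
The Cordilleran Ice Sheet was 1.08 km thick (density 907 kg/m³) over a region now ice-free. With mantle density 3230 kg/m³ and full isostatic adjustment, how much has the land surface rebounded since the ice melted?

Removing the load lets mantle flow back in; uplift u satisfies ρ_ice t = ρ_m u.
u = t ρ_ice/ρ_m = 1.08 km × 907/3230 = 0.303 km.

0.303 km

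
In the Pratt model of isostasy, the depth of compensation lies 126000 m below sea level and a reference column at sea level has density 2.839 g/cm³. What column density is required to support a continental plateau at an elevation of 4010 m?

2.75 g/cm³

Pratt balance: ρ_ref D = ρ (D + h).
ρ = ρ_ref D/(D + h) = 2.839 × 126000 m/(126000 m + 4010 m) = 2.75 g/cm³.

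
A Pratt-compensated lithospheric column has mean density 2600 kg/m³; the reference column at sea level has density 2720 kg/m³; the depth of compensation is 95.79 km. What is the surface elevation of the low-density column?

4.42 km

ρ_ref D = ρ (D + h) → h = D (ρ_ref − ρ)/ρ.
h = 95.79 km × (2720 − 2600)/2600 = 4.42 km.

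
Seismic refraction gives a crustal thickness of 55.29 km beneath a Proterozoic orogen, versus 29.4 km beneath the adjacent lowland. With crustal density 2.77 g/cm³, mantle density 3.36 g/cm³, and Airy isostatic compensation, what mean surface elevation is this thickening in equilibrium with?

4.55 km

Excess crust Δ = 55.29 km − 29.4 km = 25.89 km, split between elevation h and root r with h + r = Δ.
Airy balance ρ_c h = (ρ_m − ρ_c) r gives r = h ρ_c/(ρ_m − ρ_c), so h (1 + ρ_c/(ρ_m − ρ_c)) = Δ, i.e. h = Δ (ρ_m − ρ_c)/ρ_m.
h = 25.89 km × 0.59/3.36 = 4.55 km.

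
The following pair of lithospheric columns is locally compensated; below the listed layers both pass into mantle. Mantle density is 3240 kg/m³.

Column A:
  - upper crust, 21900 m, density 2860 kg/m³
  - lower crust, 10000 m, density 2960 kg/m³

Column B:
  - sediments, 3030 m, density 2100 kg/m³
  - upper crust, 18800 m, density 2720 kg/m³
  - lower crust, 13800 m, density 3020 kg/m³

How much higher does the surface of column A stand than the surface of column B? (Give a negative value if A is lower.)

−1590 m

For any compensation level in the mantle, the mantle terms cancel and isostasy reduces to e = (Σt_A − Σt_B) − (Σ(ρt)_A − Σ(ρt)_B) / ρ_m.
Σt_A = 31900 m; Σt_B = 35630 m; Σ(ρt)_A = 92234000; Σ(ρt)_B = 99175000 (in m·kg/m³).
e = (31900 − 35630) − (92234000 − 99175000) / 3240 = −1590 m.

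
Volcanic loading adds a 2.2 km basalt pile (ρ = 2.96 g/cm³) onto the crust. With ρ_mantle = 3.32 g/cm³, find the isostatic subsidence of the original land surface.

1.96 km

Subaerial loading: s = t ρ_load / ρ_m.
s = 2.2 km × 2.96/3.32 = 1.96 km.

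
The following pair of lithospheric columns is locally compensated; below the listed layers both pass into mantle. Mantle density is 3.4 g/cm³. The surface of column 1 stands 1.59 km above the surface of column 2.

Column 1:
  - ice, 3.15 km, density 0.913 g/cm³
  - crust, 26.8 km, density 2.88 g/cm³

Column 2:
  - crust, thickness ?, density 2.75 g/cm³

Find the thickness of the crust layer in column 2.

Take the compensation level at the base of the deeper column (depth z_c below the surface of column 1) and equate Σ ρ_i t_i down to z_c; mantle fills any gap and the z_c terms cancel.
Column 1: 3.15×0.913 + 26.8×2.88 + (z_c − 29.95)×3.4
Column 2: 1.59×0 + x×2.75 + (z_c − 1.59 − 0 − x)×3.4
The z_c×3.4 term appears on both sides and cancels. Collect the known terms of each column as K = Σ(ρt)_known − 3.4 × (depth of known layers): K_1 = 80.05995 − 3.4×29.95 = −21.77005; K_2 = 0 − 3.4×(1.59 + 0) = −5.406.
Balance: K_1 = K_2 − x×(3.4 − 2.75), so x = (K_2 − K_1)/(3.4 − 2.75) = 16.364/0.65 = 25.2 km.

25.2 km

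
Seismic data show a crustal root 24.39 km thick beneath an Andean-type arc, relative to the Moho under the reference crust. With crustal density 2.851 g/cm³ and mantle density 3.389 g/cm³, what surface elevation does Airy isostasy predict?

4.6 km

By Archimedes' principle applied to the lithosphere: ρ_c h = (ρ_m − ρ_c) r.
h = r (ρ_m − ρ_c) / ρ_c = 24.39 km × (3.389 − 2.851) / 2.851 = 4.6 km.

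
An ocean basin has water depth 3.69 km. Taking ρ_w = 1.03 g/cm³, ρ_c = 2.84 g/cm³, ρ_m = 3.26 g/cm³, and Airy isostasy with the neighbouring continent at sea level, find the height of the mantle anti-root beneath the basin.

15.9 km

Isostatic balance requires: replacing crust with seawater at the top is compensated by replacing crust with mantle at the base: d (ρ_c − ρ_w) = a (ρ_m − ρ_c).
a = d (ρ_c − ρ_w)/(ρ_m − ρ_c) = 3.69 km × 1.81/0.42 = 15.9 km.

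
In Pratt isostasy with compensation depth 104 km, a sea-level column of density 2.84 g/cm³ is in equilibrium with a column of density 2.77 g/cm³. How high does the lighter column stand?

ρ_ref D = ρ (D + h) → h = D (ρ_ref − ρ)/ρ.
h = 104 km × (2.84 − 2.77)/2.77 = 2.63 km.

2.63 km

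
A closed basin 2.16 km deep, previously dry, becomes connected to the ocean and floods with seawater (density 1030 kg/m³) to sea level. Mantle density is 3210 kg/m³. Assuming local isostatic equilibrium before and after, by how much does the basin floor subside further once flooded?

1.02 km

After flooding the water column is d + s deep. Its weight must equal the weight of mantle displaced by the extra subsidence s: (d + s) ρ_w = s ρ_m.
s = d ρ_w / (ρ_m − ρ_w) = 2.16 km × 1030/(3210 − 1030) = 1.02 km.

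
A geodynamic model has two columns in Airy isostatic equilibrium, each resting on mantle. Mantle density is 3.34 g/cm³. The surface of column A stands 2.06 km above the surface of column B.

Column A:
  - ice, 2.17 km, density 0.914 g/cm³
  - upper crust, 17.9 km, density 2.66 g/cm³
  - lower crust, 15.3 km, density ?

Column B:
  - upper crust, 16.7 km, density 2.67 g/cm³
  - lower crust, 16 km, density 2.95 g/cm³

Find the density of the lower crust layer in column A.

2.89 g/cm³

Take the compensation level at the base of the deeper column (depth z_c below the surface of column A) and equate Σ ρ_i t_i down to z_c; mantle fills any gap and the z_c terms cancel.
Column A: 2.17×0.914 + 17.9×2.66 + 15.3×ρ + (z_c − 35.37)×3.34
Column B: 2.06×0 + 16.7×2.67 + 16×2.95 + (z_c − 2.06 − 32.7)×3.34
The z_c×3.34 term appears on both sides and cancels. Collect the known terms of each column as K = Σ(ρt)_known − 3.34 × (depth of known layers): K_A = 49.59738 − 3.34×35.37 = −68.53842; K_B = 91.789 − 3.34×(2.06 + 32.7) = −24.3094.
Balance: K_A + 15.3×ρ = K_B, so ρ = (K_B − K_A)/15.3 = 44.229/15.3 = 2.89 g/cm³.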